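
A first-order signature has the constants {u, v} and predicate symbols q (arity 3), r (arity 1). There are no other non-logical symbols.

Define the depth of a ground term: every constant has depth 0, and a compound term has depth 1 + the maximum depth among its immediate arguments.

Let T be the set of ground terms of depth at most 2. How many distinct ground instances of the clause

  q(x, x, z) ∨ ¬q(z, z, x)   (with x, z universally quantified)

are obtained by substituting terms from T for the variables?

4

Ground terms of depth ≤ 2:
  With no function symbols every ground term is a constant, so there are exactly 2 ground terms at every depth bound.
  N_0 = 2
  N_1 = 2
  N_2 = 2
So there are 2 ground terms available for substitution.
The body mentions every one of the 2 quantified variables; since ground terms form a free algebra, no two substitutions collapse to the same formula.
Number of ground instances = 2^2 = 4.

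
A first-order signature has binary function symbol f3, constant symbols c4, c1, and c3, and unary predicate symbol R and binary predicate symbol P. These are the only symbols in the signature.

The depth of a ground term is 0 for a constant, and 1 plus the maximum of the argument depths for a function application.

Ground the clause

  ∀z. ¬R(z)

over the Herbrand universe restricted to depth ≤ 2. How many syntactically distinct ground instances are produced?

147

Ground terms of depth ≤ 2:
  Let N_k count ground terms of depth at most k. Each non-constant term of depth ≤ k is some function symbol applied to depth-≤(k−1) arguments, giving N_k = 3 + N_{k-1}^2.
  N_0 = 3
  N_1 = 3 + 3^2 = 12
  N_2 = 3 + 12^2 = 147
So there are 147 ground terms available for substitution.
The body mentions the single quantified variable z; since ground terms form a free algebra, no two substitutions collapse to the same formula.
Number of ground instances = 147.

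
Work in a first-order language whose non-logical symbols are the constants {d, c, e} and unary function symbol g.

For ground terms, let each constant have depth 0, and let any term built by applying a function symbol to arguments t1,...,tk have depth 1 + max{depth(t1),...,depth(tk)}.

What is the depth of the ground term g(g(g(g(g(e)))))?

depth(g(e)) = 1 + depth(e) = 1 + 0 = 1
depth(g(g(e))) = 1 + depth(g(e)) = 1 + 1 = 2
depth(g(g(g(e)))) = 1 + depth(g(g(e))) = 1 + 2 = 3
depth(g(g(g(g(e))))) = 1 + depth(g(g(g(e)))) = 1 + 3 = 4
depth(g(g(g(g(g(e)))))) = 1 + depth(g(g(g(g(e))))) = 1 + 4 = 5

5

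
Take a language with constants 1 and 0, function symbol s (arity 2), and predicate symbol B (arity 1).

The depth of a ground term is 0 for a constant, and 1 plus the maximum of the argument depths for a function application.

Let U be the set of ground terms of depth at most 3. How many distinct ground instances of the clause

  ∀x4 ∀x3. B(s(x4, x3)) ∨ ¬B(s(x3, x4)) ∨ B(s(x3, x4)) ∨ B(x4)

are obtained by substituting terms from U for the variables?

Ground terms of depth ≤ 3:
  If N_k denotes the number of depth-≤k ground terms, the 2 constants give N_0 = 2, and each function symbol of arity r contributes N_{k-1}^r new terms at level k: N_k = 2 + N_{k-1}^2.
  N_0 = 2
  N_1 = 2 + 2^2 = 6
  N_2 = 2 + 6^2 = 38
  N_3 = 2 + 38^2 = 1446
So there are 1446 ground terms available for substitution.
Each of x4, x3 ranges independently over the available ground terms, and distinct assignments produce distinct instances.
Number of ground instances = 1446^2 = 2090916.

2090916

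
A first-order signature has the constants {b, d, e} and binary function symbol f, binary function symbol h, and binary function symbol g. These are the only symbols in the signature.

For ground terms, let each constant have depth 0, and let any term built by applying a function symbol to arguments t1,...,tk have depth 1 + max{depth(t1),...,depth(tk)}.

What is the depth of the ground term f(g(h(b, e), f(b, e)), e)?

depth(h(b, e)) = 1 + max(0, 0) = 1
depth(f(b, e)) = 1 + max(0, 0) = 1
depth(g(h(b, e), f(b, e))) = 1 + max(1, 1) = 2
depth(f(g(h(b, e), f(b, e)), e)) = 1 + max(2, 0) = 3

3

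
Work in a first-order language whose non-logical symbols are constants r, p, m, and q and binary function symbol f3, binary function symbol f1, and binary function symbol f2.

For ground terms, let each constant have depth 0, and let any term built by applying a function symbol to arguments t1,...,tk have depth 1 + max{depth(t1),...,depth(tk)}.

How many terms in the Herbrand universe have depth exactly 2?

8064

Count level by level. With function symbols f3/2, f1/2, f2/2, the terms of depth ≤ k are the 4 constants together with each function applied to depth-≤(k−1) tuples, so N_k = 4 + N_{k-1}^2 + N_{k-1}^2 + N_{k-1}^2.
N_0 = 4
N_1 = 4 + 4^2 + 4^2 + 4^2 = 52
N_2 = 4 + 52^2 + 52^2 + 52^2 = 8116
Terms of depth exactly 2: N_2 − N_1 = 8116 − 52 = 8064.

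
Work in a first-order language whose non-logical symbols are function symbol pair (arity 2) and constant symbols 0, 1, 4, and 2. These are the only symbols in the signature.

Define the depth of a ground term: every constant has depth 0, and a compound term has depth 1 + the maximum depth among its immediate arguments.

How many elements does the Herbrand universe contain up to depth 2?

Write N_k for the number of ground terms of depth ≤ k. A term of depth ≤ k is either a constant or a function symbol applied to arguments of depth ≤ k−1, so N_k = 4 + N_{k-1}^2.
N_0 = 4
N_1 = 4 + 4^2 = 20
N_2 = 4 + 20^2 = 404

404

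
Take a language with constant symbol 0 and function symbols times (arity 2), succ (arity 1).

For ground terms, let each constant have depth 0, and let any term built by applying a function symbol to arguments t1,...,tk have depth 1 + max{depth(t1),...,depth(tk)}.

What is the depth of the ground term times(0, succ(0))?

2

depth(succ(0)) = 1 + depth(0) = 1 + 0 = 1
depth(times(0, succ(0))) = 1 + max(0, 1) = 2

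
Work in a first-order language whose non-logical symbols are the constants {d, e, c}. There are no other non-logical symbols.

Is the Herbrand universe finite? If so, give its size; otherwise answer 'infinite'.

3

There are no function symbols, so every ground term is one of the 3 constants.
The Herbrand universe is {d, e, c}, which is finite with 3 elements.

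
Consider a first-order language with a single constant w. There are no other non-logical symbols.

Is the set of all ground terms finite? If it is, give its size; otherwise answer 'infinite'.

1

There are no function symbols, so the only ground term is the single constant.
The Herbrand universe is {w}, finite with 1 element.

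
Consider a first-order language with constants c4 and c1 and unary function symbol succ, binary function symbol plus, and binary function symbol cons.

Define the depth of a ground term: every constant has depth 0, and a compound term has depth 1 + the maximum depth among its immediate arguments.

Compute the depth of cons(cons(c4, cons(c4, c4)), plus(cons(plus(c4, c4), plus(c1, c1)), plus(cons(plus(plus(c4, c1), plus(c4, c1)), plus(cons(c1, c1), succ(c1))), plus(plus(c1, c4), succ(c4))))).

depth(cons(c4, c4)) = 1 + max(0, 0) = 1
depth(cons(c4, cons(c4, c4))) = 1 + max(0, 1) = 2
depth(plus(c4, c4)) = 1 + max(0, 0) = 1
depth(plus(c1, c1)) = 1 + max(0, 0) = 1
depth(cons(plus(c4, c4), plus(c1, c1))) = 1 + max(1, 1) = 2
depth(plus(c4, c1)) = 1 + max(0, 0) = 1
depth(plus(plus(c4, c1), plus(c4, c1))) = 1 + max(1, 1) = 2
depth(cons(c1, c1)) = 1 + max(0, 0) = 1
depth(succ(c1)) = 1 + depth(c1) = 1 + 0 = 1
depth(plus(cons(c1, c1), succ(c1))) = 1 + max(1, 1) = 2
depth(cons(plus(plus(c4, c1), plus(c4, c1)), plus(cons(c1, c1), succ(c1)))) = 1 + max(2, 2) = 3
depth(plus(c1, c4)) = 1 + max(0, 0) = 1
depth(succ(c4)) = 1 + depth(c4) = 1 + 0 = 1
depth(plus(plus(c1, c4), succ(c4))) = 1 + max(1, 1) = 2
depth(plus(cons(plus(plus(c4, c1), plus(c4, c1)), plus(cons(c1, c1), succ(c1))), plus(plus(c1, c4), succ(c4)))) = 1 + max(3, 2) = 4
depth(plus(cons(plus(c4, c4), plus(c1, c1)), plus(cons(plus(plus(c4, c1), plus(c4, c1)), plus(cons(c1, c1), succ(c1))), plus(plus(c1, c4), succ(c4))))) = 1 + max(2, 4) = 5
depth(cons(cons(c4, cons(c4, c4)), plus(cons(plus(c4, c4), plus(c1, c1)), plus(cons(plus(plus(c4, c1), plus(c4, c1)), plus(cons(c1, c1), succ(c1))), plus(plus(c1, c4), succ(c4)))))) = 1 + max(2, 5) = 6

6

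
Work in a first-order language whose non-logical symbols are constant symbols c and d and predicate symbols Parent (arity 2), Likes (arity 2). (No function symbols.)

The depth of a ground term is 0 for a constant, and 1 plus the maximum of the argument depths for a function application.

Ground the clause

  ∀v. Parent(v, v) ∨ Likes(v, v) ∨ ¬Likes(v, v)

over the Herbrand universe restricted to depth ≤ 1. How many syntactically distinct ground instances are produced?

2

Ground terms of depth ≤ 1:
  With no function symbols every ground term is a constant, so there are exactly 2 ground terms at every depth bound.
  N_0 = 2
  N_1 = 2
  Explicitly: c, d.
So there are 2 ground terms available for substitution.
The body mentions the single quantified variable v; since ground terms form a free algebra, no two substitutions collapse to the same formula.
Number of ground instances = 2.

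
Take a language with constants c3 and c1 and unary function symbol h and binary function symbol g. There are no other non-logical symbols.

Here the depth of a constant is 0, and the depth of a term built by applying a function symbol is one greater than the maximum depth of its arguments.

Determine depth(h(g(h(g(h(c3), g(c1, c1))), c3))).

5

depth(h(c3)) = 1 + depth(c3) = 1 + 0 = 1
depth(g(c1, c1)) = 1 + max(0, 0) = 1
depth(g(h(c3), g(c1, c1))) = 1 + max(1, 1) = 2
depth(h(g(h(c3), g(c1, c1)))) = 1 + depth(g(h(c3), g(c1, c1))) = 1 + 2 = 3
depth(g(h(g(h(c3), g(c1, c1))), c3)) = 1 + max(3, 0) = 4
depth(h(g(h(g(h(c3), g(c1, c1))), c3))) = 1 + depth(g(h(g(h(c3), g(c1, c1))), c3)) = 1 + 4 = 5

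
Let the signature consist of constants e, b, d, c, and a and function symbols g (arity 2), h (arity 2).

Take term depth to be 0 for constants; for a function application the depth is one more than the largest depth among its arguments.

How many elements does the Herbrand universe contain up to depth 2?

Count level by level. With function symbols g/2, h/2, the terms of depth ≤ k are the 5 constants together with each function applied to depth-≤(k−1) tuples, so N_k = 5 + N_{k-1}^2 + N_{k-1}^2.
N_0 = 5
N_1 = 5 + 5^2 + 5^2 = 55
N_2 = 5 + 55^2 + 55^2 = 6055

6055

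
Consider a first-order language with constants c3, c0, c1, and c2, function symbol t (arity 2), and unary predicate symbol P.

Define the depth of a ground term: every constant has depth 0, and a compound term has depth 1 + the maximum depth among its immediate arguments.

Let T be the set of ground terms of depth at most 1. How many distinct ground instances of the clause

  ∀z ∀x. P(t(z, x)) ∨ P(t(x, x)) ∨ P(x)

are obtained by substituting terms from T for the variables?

400

Ground terms of depth ≤ 1:
  Let N_k count ground terms of depth at most k. Each non-constant term of depth ≤ k is some function symbol applied to depth-≤(k−1) arguments, giving N_k = 4 + N_{k-1}^2.
  N_0 = 4
  N_1 = 4 + 4^2 = 20
So there are 20 ground terms available for substitution.
Each of z, x ranges independently over the available ground terms, and distinct assignments produce distinct instances.
Number of ground instances = 20^2 = 400.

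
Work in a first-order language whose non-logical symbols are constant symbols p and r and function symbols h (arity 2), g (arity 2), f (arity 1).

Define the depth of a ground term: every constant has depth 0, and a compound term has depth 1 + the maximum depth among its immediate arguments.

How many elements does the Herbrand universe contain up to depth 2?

302

Write N_k for the number of ground terms of depth ≤ k. A term of depth ≤ k is either a constant or a function symbol applied to arguments of depth ≤ k−1, so N_k = 2 + N_{k-1}^2 + N_{k-1}^2 + N_{k-1}.
N_0 = 2
N_1 = 2 + 2^2 + 2^2 + 2 = 12
N_2 = 2 + 12^2 + 12^2 + 12 = 302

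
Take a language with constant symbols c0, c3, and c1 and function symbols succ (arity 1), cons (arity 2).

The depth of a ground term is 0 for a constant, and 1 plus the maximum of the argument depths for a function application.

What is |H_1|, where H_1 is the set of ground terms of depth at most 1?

Write N_k for the number of ground terms of depth ≤ k. A term of depth ≤ k is either a constant or a function symbol applied to arguments of depth ≤ k−1, so N_k = 3 + N_{k-1} + N_{k-1}^2.
N_0 = 3
N_1 = 3 + 3 + 3^2 = 15

15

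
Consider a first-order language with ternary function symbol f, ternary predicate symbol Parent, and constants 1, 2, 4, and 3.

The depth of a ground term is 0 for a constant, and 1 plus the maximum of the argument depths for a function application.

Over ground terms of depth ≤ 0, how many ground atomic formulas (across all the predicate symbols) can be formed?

64

First count ground terms of depth ≤ 0.
Let N_k count ground terms of depth at most k. Each non-constant term of depth ≤ k is some function symbol applied to depth-≤(k−1) arguments, giving N_k = 4 + N_{k-1}^3.
N_0 = 4
Explicitly: 1, 2, 4, 3.
So |H| = 4.
For each predicate symbol, the number of ground atoms is |H| raised to its arity; summing:
  Parent: 4^3 = 64
Total ground atoms: 64.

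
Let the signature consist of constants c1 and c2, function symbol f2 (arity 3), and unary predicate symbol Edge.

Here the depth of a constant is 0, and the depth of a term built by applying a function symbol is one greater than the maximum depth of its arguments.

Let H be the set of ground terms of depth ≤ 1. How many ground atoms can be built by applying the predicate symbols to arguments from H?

10

First count ground terms of depth ≤ 1.
Write N_k for the number of ground terms of depth ≤ k. A term of depth ≤ k is either a constant or a function symbol applied to arguments of depth ≤ k−1, so N_k = 2 + N_{k-1}^3.
N_0 = 2
N_1 = 2 + 2^3 = 10
Explicitly: c1, c2, f2(c1, c1, c1), f2(c1, c1, c2), f2(c1, c2, c1), f2(c1, c2, c2), f2(c2, c1, c1), f2(c2, c1, c2), f2(c2, c2, c1), f2(c2, c2, c2).
So |H| = 10.
Each predicate of arity r yields |H|^r ground atoms (one per choice of an r-tuple from H):
  Edge: 10
Total ground atoms: 10.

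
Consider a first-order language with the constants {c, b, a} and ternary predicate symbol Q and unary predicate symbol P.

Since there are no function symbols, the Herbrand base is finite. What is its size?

30

With no function symbols, the Herbrand universe is just the 3 constants.
Ground atoms per predicate: Q: 3^3 = 27, P: 3.
Herbrand base size = 27 + 3 = 30.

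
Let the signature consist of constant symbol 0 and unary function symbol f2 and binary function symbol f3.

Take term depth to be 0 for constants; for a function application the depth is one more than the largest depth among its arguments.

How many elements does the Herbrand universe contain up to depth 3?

183

Let N_k = |{terms of depth ≤ k}|. Then N_0 = 1 and N_k = 1 + N_{k-1} + N_{k-1}^2 for k ≥ 1 (one summand per function symbol, arity giving the exponent).
N_0 = 1
N_1 = 1 + 1 + 1^2 = 3
N_2 = 1 + 3 + 3^2 = 13
N_3 = 1 + 13 + 13^2 = 183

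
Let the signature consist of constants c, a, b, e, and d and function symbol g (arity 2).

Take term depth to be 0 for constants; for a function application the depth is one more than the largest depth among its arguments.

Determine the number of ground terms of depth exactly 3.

818125

Write N_k for the number of ground terms of depth ≤ k. A term of depth ≤ k is either a constant or a function symbol applied to arguments of depth ≤ k−1, so N_k = 5 + N_{k-1}^2.
N_0 = 5
N_1 = 5 + 5^2 = 30
N_2 = 5 + 30^2 = 905
N_3 = 5 + 905^2 = 819030
Terms of depth exactly 3: N_3 − N_2 = 819030 − 905 = 818125.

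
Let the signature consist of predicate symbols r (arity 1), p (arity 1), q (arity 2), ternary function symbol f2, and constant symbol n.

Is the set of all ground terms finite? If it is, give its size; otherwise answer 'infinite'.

The signature has at least one function symbol (f2, arity 3) and at least one constant (n).
Iterating f2 gives infinitely many distinct ground terms: n, f2(n, n, n), f2(f2(n, n, n), f2(n, n, n), f2(n, n, n)), ...
So the Herbrand universe is infinite.

infinite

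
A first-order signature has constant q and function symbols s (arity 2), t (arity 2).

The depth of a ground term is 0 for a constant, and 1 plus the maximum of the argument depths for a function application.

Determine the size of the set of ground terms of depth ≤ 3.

723

Count level by level. With function symbols s/2, t/2, the terms of depth ≤ k are the 1 constant together with each function applied to depth-≤(k−1) tuples, so N_k = 1 + N_{k-1}^2 + N_{k-1}^2.
N_0 = 1
N_1 = 1 + 1^2 + 1^2 = 3
N_2 = 1 + 3^2 + 3^2 = 19
N_3 = 1 + 19^2 + 19^2 = 723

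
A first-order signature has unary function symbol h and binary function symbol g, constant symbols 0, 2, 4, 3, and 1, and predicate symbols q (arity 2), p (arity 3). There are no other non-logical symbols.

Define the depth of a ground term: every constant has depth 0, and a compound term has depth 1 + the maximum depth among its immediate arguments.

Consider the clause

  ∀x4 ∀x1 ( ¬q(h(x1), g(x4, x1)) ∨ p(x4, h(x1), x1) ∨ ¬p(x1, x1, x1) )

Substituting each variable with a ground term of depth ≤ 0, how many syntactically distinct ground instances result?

25

Ground terms of depth ≤ 0:
  If N_k denotes the number of depth-≤k ground terms, the 5 constants give N_0 = 5, and each function symbol of arity r contributes N_{k-1}^r new terms at level k: N_k = 5 + N_{k-1} + N_{k-1}^2.
  N_0 = 5
So there are 5 ground terms available for substitution.
There are 2 variables to instantiate (x4, x1), each occurring in at least one literal, so different choices give different ground instances.
Number of ground instances = 5^2 = 25.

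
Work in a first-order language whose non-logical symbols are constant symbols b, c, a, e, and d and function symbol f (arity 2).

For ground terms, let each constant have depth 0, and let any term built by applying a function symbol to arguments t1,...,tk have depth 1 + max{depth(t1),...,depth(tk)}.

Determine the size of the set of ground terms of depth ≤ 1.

30

Count level by level. With function symbols f/2, the terms of depth ≤ k are the 5 constants together with each function applied to depth-≤(k−1) tuples, so N_k = 5 + N_{k-1}^2.
N_0 = 5
N_1 = 5 + 5^2 = 30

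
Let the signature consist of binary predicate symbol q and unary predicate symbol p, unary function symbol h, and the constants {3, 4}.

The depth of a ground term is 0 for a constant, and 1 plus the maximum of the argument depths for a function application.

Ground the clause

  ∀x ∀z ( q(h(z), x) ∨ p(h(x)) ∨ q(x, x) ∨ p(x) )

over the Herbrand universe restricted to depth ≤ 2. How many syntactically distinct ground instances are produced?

Ground terms of depth ≤ 2:
  Let N_k count ground terms of depth at most k. Each non-constant term of depth ≤ k is some function symbol applied to depth-≤(k−1) arguments, giving N_k = 2 + N_{k-1}.
  N_0 = 2
  N_1 = 2 + 2 = 4
  N_2 = 2 + 4 = 6
So there are 6 ground terms available for substitution.
The clause has 2 distinct variables (x, z), each appearing in the body. In the free term algebra distinct substitutions yield syntactically distinct ground instances.
Number of ground instances = 6^2 = 36.

36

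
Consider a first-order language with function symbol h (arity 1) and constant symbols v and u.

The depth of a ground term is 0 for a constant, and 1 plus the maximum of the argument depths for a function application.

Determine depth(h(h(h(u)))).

depth(h(u)) = 1 + depth(u) = 1 + 0 = 1
depth(h(h(u))) = 1 + depth(h(u)) = 1 + 1 = 2
depth(h(h(h(u)))) = 1 + depth(h(h(u))) = 1 + 2 = 3

3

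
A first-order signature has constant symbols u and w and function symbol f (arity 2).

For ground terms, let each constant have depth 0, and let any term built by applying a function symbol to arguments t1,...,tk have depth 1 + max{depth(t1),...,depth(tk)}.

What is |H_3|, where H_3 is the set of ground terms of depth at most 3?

1446

Let N_k = |{terms of depth ≤ k}|. Then N_0 = 2 and N_k = 2 + N_{k-1}^2 for k ≥ 1 (one summand per function symbol, arity giving the exponent).
N_0 = 2
N_1 = 2 + 2^2 = 6
N_2 = 2 + 6^2 = 38
N_3 = 2 + 38^2 = 1446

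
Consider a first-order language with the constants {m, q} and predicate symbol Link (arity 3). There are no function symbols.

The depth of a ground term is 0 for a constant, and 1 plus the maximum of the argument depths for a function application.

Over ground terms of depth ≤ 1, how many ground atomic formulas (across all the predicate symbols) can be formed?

First count ground terms of depth ≤ 1.
With no function symbols every ground term is a constant, so there are exactly 2 ground terms at every depth bound.
N_0 = 2
N_1 = 2
Explicitly: m, q.
So |H| = 2.
For each predicate symbol, the number of ground atoms is |H| raised to its arity; summing:
  Link: 2^3 = 8
Total ground atoms: 8.

8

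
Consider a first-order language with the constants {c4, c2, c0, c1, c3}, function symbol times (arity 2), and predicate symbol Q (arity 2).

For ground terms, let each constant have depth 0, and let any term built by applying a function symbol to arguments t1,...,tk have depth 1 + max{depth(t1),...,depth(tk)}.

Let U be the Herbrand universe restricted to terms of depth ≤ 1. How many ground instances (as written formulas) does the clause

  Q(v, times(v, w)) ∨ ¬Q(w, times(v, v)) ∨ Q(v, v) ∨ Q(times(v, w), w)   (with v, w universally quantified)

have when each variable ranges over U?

900

Ground terms of depth ≤ 1:
  Let N_k = |{terms of depth ≤ k}|. Then N_0 = 5 and N_k = 5 + N_{k-1}^2 for k ≥ 1 (one summand per function symbol, arity giving the exponent).
  N_0 = 5
  N_1 = 5 + 5^2 = 30
So there are 30 ground terms available for substitution.
There are 2 variables to instantiate (v, w), each occurring in at least one literal, so different choices give different ground instances.
Number of ground instances = 30^2 = 900.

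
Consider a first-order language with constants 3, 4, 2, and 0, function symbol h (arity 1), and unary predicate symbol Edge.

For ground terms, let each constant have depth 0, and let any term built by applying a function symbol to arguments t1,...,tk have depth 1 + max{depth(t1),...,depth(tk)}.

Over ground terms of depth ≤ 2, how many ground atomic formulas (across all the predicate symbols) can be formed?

First count ground terms of depth ≤ 2.
Let N_k = |{terms of depth ≤ k}|. Then N_0 = 4 and N_k = 4 + N_{k-1} for k ≥ 1 (one summand per function symbol, arity giving the exponent).
N_0 = 4
N_1 = 4 + 4 = 8
N_2 = 4 + 8 = 12
So |H| = 12.
Each predicate of arity r yields |H|^r ground atoms (one per choice of an r-tuple from H):
  Edge: 12
Total ground atoms: 12.

12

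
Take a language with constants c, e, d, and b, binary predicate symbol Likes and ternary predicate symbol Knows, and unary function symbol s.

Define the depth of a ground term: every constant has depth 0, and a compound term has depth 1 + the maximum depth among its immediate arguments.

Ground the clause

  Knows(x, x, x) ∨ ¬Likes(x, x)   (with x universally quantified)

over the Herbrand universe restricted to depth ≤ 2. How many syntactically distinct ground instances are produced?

12

Ground terms of depth ≤ 2:
  Write N_k for the number of ground terms of depth ≤ k. A term of depth ≤ k is either a constant or a function symbol applied to arguments of depth ≤ k−1, so N_k = 4 + N_{k-1}.
  N_0 = 4
  N_1 = 4 + 4 = 8
  N_2 = 4 + 8 = 12
  Explicitly: c, e, d, b, s(c), s(e), s(d), s(b), s(s(c)), s(s(e)), s(s(d)), s(s(b)).
So there are 12 ground terms available for substitution.
The variable x ranges independently over the available ground terms, and distinct assignments produce distinct instances.
Number of ground instances = 12.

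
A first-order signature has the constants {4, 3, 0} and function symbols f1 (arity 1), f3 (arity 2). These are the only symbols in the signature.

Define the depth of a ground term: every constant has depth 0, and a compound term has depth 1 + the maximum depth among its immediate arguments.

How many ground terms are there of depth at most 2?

Write N_k for the number of ground terms of depth ≤ k. A term of depth ≤ k is either a constant or a function symbol applied to arguments of depth ≤ k−1, so N_k = 3 + N_{k-1} + N_{k-1}^2.
N_0 = 3
N_1 = 3 + 3 + 3^2 = 15
N_2 = 3 + 15 + 15^2 = 243

243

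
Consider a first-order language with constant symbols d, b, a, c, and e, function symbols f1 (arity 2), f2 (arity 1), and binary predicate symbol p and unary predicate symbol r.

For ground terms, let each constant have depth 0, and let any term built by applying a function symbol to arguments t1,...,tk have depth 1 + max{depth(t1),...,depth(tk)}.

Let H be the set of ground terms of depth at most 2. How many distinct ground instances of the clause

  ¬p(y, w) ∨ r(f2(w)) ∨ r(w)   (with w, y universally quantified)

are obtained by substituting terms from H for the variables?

1600225

Ground terms of depth ≤ 2:
  Write N_k for the number of ground terms of depth ≤ k. A term of depth ≤ k is either a constant or a function symbol applied to arguments of depth ≤ k−1, so N_k = 5 + N_{k-1}^2 + N_{k-1}.
  N_0 = 5
  N_1 = 5 + 5^2 + 5 = 35
  N_2 = 5 + 35^2 + 35 = 1265
So there are 1265 ground terms available for substitution.
The body mentions every one of the 2 quantified variables; since ground terms form a free algebra, no two substitutions collapse to the same formula.
Number of ground instances = 1265^2 = 1600225.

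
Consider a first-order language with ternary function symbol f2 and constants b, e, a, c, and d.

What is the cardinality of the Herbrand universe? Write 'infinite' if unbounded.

The signature has at least one function symbol (f2, arity 3) and at least one constant (b).
Iterating f2 gives infinitely many distinct ground terms: b, f2(b, b, b), f2(f2(b, b, b), f2(b, b, b), f2(b, b, b)), ...
So the Herbrand universe is infinite.

infinite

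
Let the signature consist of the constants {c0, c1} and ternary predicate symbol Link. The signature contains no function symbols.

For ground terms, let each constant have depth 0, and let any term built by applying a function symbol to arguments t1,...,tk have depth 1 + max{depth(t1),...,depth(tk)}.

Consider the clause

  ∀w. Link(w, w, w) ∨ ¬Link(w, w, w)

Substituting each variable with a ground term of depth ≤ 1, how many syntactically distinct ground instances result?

Ground terms of depth ≤ 1:
  With no function symbols every ground term is a constant, so there are exactly 2 ground terms at every depth bound.
  N_0 = 2
  N_1 = 2
So there are 2 ground terms available for substitution.
The clause has 1 distinct variable (w), which appears in the body. In the free term algebra distinct substitutions yield syntactically distinct ground instances.
Number of ground instances = 2.

2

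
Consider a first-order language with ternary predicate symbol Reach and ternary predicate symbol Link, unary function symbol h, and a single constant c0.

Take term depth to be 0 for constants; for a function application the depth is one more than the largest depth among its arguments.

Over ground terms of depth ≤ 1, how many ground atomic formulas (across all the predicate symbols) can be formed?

First count ground terms of depth ≤ 1.
If N_k denotes the number of depth-≤k ground terms, the 1 constant gives N_0 = 1, and each function symbol of arity r contributes N_{k-1}^r new terms at level k: N_k = 1 + N_{k-1}.
N_0 = 1
N_1 = 1 + 1 = 2
So |H| = 2.
A ground atom is a predicate applied to a tuple of terms from H, so the count is the sum over predicates of |H|^arity:
  Reach: 2^3 = 8;  Link: 2^3 = 8
Total ground atoms: 8 + 8 = 16.

16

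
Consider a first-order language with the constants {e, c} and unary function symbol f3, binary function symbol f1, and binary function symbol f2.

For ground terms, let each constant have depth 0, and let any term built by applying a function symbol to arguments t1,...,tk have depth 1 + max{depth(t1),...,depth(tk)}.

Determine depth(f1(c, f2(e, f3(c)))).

3

depth(f3(c)) = 1 + depth(c) = 1 + 0 = 1
depth(f2(e, f3(c))) = 1 + max(0, 1) = 2
depth(f1(c, f2(e, f3(c)))) = 1 + max(0, 2) = 3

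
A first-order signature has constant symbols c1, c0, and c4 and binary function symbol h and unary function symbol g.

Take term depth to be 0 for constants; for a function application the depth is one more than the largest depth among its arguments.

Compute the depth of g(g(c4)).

2

depth(g(c4)) = 1 + depth(c4) = 1 + 0 = 1
depth(g(g(c4))) = 1 + depth(g(c4)) = 1 + 1 = 2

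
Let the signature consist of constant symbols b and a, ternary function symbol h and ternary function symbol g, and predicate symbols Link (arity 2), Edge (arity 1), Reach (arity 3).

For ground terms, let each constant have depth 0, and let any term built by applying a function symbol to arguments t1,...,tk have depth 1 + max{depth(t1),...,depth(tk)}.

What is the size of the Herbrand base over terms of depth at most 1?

6174

First count ground terms of depth ≤ 1.
Let N_k = |{terms of depth ≤ k}|. Then N_0 = 2 and N_k = 2 + N_{k-1}^3 + N_{k-1}^3 for k ≥ 1 (one summand per function symbol, arity giving the exponent).
N_0 = 2
N_1 = 2 + 2^3 + 2^3 = 18
So |H| = 18.
A ground atom is a predicate applied to a tuple of terms from H, so the count is the sum over predicates of |H|^arity:
  Link: 18^2 = 324;  Edge: 18;  Reach: 18^3 = 5832
Total ground atoms: 324 + 18 + 5832 = 6174.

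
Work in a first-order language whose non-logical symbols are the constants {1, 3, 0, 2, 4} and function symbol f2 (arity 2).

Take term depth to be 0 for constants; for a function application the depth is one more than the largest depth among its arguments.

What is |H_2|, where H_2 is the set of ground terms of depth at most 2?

905

If N_k denotes the number of depth-≤k ground terms, the 5 constants give N_0 = 5, and each function symbol of arity r contributes N_{k-1}^r new terms at level k: N_k = 5 + N_{k-1}^2.
N_0 = 5
N_1 = 5 + 5^2 = 30
N_2 = 5 + 30^2 = 905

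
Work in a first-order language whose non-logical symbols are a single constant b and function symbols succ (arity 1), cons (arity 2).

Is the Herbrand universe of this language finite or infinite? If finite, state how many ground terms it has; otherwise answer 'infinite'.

The signature has at least one function symbol (succ, arity 1) and at least one constant (b).
Iterating succ gives infinitely many distinct ground terms: b, succ(b), succ(succ(b)), ...
So the Herbrand universe is infinite.

infinite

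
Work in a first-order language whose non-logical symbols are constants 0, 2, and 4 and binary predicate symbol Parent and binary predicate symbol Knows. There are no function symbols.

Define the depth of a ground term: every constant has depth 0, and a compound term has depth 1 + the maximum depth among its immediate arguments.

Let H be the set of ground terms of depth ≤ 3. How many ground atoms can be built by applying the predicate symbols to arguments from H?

First count ground terms of depth ≤ 3.
With no function symbols every ground term is a constant, so there are exactly 3 ground terms at every depth bound.
N_0 = 3
N_1 = 3
N_2 = 3
N_3 = 3
Explicitly: 0, 2, 4.
So |H| = 3.
Each predicate of arity r yields |H|^r ground atoms (one per choice of an r-tuple from H):
  Parent: 3^2 = 9;  Knows: 3^2 = 9
Total ground atoms: 9 + 9 = 18.

18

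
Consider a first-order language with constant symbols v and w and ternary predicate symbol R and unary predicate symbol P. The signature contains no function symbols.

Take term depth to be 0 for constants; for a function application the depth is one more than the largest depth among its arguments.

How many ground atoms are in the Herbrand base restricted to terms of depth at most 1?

10

First count ground terms of depth ≤ 1.
With no function symbols every ground term is a constant, so there are exactly 2 ground terms at every depth bound.
N_0 = 2
N_1 = 2
Explicitly: v, w.
So |H| = 2.
Ground atoms are formed by filling each argument slot of a predicate with a term from H, so an r-ary predicate gives |H|^r atoms:
  R: 2^3 = 8;  P: 2
Total ground atoms: 8 + 2 = 10.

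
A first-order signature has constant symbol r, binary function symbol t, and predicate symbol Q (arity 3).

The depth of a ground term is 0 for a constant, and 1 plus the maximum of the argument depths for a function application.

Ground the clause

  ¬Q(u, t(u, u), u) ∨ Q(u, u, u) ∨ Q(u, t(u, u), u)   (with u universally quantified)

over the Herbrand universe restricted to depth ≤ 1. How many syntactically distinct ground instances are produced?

Ground terms of depth ≤ 1:
  Write N_k for the number of ground terms of depth ≤ k. A term of depth ≤ k is either a constant or a function symbol applied to arguments of depth ≤ k−1, so N_k = 1 + N_{k-1}^2.
  N_0 = 1
  N_1 = 1 + 1^2 = 2
  Explicitly: r, t(r, r).
So there are 2 ground terms available for substitution.
The clause has 1 distinct variable (u), which appears in the body. In the free term algebra distinct substitutions yield syntactically distinct ground instances.
Number of ground instances = 2.

2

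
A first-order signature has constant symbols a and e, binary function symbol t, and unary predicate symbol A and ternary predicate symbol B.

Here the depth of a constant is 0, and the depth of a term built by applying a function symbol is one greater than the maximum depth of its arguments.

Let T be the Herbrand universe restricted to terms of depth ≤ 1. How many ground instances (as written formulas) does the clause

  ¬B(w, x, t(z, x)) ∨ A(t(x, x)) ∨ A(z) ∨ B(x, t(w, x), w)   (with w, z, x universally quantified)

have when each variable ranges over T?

Ground terms of depth ≤ 1:
  Let N_k = |{terms of depth ≤ k}|. Then N_0 = 2 and N_k = 2 + N_{k-1}^2 for k ≥ 1 (one summand per function symbol, arity giving the exponent).
  N_0 = 2
  N_1 = 2 + 2^2 = 6
  Explicitly: a, e, t(a, a), t(a, e), t(e, a), t(e, e).
So there are 6 ground terms available for substitution.
There are 3 variables to instantiate (w, z, x), each occurring in at least one literal, so different choices give different ground instances.
Number of ground instances = 6^3 = 216.

216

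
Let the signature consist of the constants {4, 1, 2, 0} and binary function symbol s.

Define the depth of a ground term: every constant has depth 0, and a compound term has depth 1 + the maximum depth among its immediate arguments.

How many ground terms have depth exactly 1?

Count level by level. With function symbols s/2, the terms of depth ≤ k are the 4 constants together with each function applied to depth-≤(k−1) tuples, so N_k = 4 + N_{k-1}^2.
N_0 = 4
N_1 = 4 + 4^2 = 20
Terms of depth exactly 1: N_1 − N_0 = 20 − 4 = 16.

16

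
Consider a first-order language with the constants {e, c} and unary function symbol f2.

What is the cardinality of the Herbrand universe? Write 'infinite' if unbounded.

infinite

The signature has at least one function symbol (f2, arity 1) and at least one constant (e).
Iterating f2 gives infinitely many distinct ground terms: e, f2(e), f2(f2(e)), ...
So the Herbrand universe is infinite.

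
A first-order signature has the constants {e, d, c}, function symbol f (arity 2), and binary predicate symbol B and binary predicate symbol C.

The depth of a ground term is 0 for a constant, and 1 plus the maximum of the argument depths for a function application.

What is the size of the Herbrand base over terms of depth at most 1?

288

First count ground terms of depth ≤ 1.
Let N_k count ground terms of depth at most k. Each non-constant term of depth ≤ k is some function symbol applied to depth-≤(k−1) arguments, giving N_k = 3 + N_{k-1}^2.
N_0 = 3
N_1 = 3 + 3^2 = 12
Explicitly: e, d, c, f(e, e), f(e, d), f(e, c), f(d, e), f(d, d), f(d, c), f(c, e), f(c, d), f(c, c).
So |H| = 12.
For each predicate symbol, the number of ground atoms is |H| raised to its arity; summing:
  B: 12^2 = 144;  C: 12^2 = 144
Total ground atoms: 144 + 144 = 288.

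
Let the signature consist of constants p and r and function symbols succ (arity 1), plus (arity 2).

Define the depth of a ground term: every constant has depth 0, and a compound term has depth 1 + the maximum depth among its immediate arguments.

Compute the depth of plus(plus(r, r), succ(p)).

2

depth(plus(r, r)) = 1 + max(0, 0) = 1
depth(succ(p)) = 1 + depth(p) = 1 + 0 = 1
depth(plus(plus(r, r), succ(p))) = 1 + max(1, 1) = 2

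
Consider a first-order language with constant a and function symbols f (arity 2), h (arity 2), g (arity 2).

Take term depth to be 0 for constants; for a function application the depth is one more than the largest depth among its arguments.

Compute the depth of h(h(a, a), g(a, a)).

2

depth(h(a, a)) = 1 + max(0, 0) = 1
depth(g(a, a)) = 1 + max(0, 0) = 1
depth(h(h(a, a), g(a, a))) = 1 + max(1, 1) = 2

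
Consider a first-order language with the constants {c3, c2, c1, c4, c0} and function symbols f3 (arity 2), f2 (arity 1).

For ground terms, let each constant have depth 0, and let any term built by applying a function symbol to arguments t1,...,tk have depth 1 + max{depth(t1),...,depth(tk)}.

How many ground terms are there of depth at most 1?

35

Let N_k count ground terms of depth at most k. Each non-constant term of depth ≤ k is some function symbol applied to depth-≤(k−1) arguments, giving N_k = 5 + N_{k-1}^2 + N_{k-1}.
N_0 = 5
N_1 = 5 + 5^2 + 5 = 35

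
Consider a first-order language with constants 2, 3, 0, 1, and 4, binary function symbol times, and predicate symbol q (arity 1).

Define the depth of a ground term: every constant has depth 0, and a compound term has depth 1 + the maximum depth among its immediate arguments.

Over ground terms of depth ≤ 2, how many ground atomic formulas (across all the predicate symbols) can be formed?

905

First count ground terms of depth ≤ 2.
If N_k denotes the number of depth-≤k ground terms, the 5 constants give N_0 = 5, and each function symbol of arity r contributes N_{k-1}^r new terms at level k: N_k = 5 + N_{k-1}^2.
N_0 = 5
N_1 = 5 + 5^2 = 30
N_2 = 5 + 30^2 = 905
So |H| = 905.
Ground atoms are formed by filling each argument slot of a predicate with a term from H, so an r-ary predicate gives |H|^r atoms:
  q: 905
Total ground atoms: 905.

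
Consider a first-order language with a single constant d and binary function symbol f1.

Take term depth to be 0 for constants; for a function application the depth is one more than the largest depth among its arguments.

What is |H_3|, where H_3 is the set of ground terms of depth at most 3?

If N_k denotes the number of depth-≤k ground terms, the 1 constant gives N_0 = 1, and each function symbol of arity r contributes N_{k-1}^r new terms at level k: N_k = 1 + N_{k-1}^2.
N_0 = 1
N_1 = 1 + 1^2 = 2
N_2 = 1 + 2^2 = 5
N_3 = 1 + 5^2 = 26

26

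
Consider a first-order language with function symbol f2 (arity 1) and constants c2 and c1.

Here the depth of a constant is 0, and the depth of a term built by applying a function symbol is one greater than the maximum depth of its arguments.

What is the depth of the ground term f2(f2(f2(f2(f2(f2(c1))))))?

6

depth(f2(c1)) = 1 + depth(c1) = 1 + 0 = 1
depth(f2(f2(c1))) = 1 + depth(f2(c1)) = 1 + 1 = 2
depth(f2(f2(f2(c1)))) = 1 + depth(f2(f2(c1))) = 1 + 2 = 3
depth(f2(f2(f2(f2(c1))))) = 1 + depth(f2(f2(f2(c1)))) = 1 + 3 = 4
depth(f2(f2(f2(f2(f2(c1)))))) = 1 + depth(f2(f2(f2(f2(c1))))) = 1 + 4 = 5
depth(f2(f2(f2(f2(f2(f2(c1))))))) = 1 + depth(f2(f2(f2(f2(f2(c1)))))) = 1 + 5 = 6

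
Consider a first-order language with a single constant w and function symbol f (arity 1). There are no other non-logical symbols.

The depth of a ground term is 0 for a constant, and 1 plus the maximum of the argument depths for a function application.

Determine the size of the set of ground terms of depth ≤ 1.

Let N_k = |{terms of depth ≤ k}|. Then N_0 = 1 and N_k = 1 + N_{k-1} for k ≥ 1 (one summand per function symbol, arity giving the exponent).
N_0 = 1
N_1 = 1 + 1 = 2
Explicitly: w, f(w).

2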